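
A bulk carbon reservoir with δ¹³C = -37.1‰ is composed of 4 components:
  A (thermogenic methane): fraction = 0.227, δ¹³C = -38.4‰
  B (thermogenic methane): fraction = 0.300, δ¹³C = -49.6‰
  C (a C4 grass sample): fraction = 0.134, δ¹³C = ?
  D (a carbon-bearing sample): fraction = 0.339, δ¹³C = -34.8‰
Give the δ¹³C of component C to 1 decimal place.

-12.7‰

Isotope mass balance: δ_bulk = Σ fᵢ·δᵢ.
-37.1 = 0.227×(-38.4) + 0.300×(-49.6) + 0.134×δ_C + 0.339×(-34.8)
0.134·δ_C = -37.1 − (-35.394) = -1.706
δ_C = -1.706 / 0.134 = -12.73‰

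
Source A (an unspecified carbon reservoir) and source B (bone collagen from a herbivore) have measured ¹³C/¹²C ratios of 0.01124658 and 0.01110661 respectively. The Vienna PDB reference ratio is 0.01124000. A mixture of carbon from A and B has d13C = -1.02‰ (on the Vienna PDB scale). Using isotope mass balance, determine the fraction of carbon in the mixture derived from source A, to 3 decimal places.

0.871

δ_A = (0.01124658/0.01124000 − 1)×1000 = (1.000585 − 1)×1000 = 0.585‰
δ_B = (0.01110661/0.01124000 − 1)×1000 = (0.988133 − 1)×1000 = -11.867‰
f_A = (δ_mix − δ_B)/(δ_A − δ_B) = (-1.02 − (-11.867))/(0.585 − (-11.867))
f_A = 10.847 / 12.453 = 0.8711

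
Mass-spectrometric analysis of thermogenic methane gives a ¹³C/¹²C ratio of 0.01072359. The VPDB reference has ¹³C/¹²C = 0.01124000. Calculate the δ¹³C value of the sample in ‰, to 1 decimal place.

-45.9‰

δ¹³C = (R_sample / R_standard − 1) × 1000
R_sample / R_standard = 0.01072359 / 0.01124000 = 0.954056
δ¹³C = (0.954056 − 1) × 1000 = -45.94‰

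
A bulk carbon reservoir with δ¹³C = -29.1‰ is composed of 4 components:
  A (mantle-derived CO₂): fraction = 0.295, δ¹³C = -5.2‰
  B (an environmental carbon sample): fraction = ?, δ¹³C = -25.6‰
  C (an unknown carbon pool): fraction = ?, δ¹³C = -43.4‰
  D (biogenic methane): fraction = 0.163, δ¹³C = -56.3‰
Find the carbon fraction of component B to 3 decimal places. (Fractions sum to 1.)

0.288

Let f_B and f_C be the unknown fractions; fractions sum to 1 so f_B + f_C = 0.542.
Mass balance: Σ fᵢ·δᵢ = δ_bulk ⇒ f_B·(-25.6) + f_C·(-43.4) = -29.1 − (-10.711) = -18.389
Substitute f_C = 0.542 − f_B:
f_B·(-25.6 − -43.4) = -18.389 − 0.542×(-43.4) = 5.134
f_B = 5.134 / 17.8 = 0.2884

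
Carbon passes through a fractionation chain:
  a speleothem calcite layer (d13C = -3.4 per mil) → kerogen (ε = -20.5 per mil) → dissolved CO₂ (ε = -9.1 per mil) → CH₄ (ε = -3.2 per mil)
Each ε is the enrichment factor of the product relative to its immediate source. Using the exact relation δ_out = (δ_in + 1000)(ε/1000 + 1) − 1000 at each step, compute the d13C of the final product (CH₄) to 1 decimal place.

-35.8 per mil

step 1: δ = (-3.40 + 1000)·(-20.5/1000 + 1) − 1000 = -23.83 per mil
step 2: δ = (-23.83 + 1000)·(-9.1/1000 + 1) − 1000 = -32.71 per mil
step 3: δ = (-32.71 + 1000)·(-3.2/1000 + 1) − 1000 = -35.81 per mil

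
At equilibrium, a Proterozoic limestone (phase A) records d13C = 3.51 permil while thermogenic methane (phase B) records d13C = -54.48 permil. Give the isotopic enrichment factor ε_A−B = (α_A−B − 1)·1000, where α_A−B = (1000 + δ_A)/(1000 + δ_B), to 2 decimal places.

α_A−B = (1000 + 3.51) / (1000 + -54.48) = 1003.51 / 945.52 = 1.061331
ε_A−B = (1.061331 − 1) × 1000 = 61.331 permil
(The approximation ε ≈ δ_A − δ_B would give 57.99 permil.)

61.33 permil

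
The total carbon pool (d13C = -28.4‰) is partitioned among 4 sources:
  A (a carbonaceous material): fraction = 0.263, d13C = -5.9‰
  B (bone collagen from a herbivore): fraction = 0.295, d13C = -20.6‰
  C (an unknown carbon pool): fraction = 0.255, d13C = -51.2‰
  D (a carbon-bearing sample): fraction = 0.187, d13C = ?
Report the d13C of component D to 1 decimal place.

Isotope mass balance: δ_bulk = Σ fᵢ·δᵢ.
-28.4 = 0.263×(-5.9) + 0.295×(-20.6) + 0.255×(-51.2) + 0.187×δ_D
0.187·δ_D = -28.4 − (-20.685) = -7.715
δ_D = -7.715 / 0.187 = -41.26‰

-41.3‰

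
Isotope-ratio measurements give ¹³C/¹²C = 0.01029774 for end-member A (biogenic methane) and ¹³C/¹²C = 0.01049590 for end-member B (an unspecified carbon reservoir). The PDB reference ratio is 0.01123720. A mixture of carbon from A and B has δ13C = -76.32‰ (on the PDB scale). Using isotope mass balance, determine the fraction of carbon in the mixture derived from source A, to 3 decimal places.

δ_A = (0.01029774/0.01123720 − 1)×1000 = (0.916397 − 1)×1000 = -83.603‰
δ_B = (0.01049590/0.01123720 − 1)×1000 = (0.934032 − 1)×1000 = -65.968‰
f_A = (δ_mix − δ_B)/(δ_A − δ_B) = (-76.32 − (-65.968))/(-83.603 − (-65.968))
f_A = -10.352 / -17.634 = 0.5870

0.587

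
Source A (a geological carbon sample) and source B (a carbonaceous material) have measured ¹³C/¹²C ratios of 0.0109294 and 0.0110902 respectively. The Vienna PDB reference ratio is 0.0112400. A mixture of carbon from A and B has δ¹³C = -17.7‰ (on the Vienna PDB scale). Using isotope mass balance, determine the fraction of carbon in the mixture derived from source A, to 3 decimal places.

δ_A = (0.0109294/0.0112400 − 1)×1000 = (0.972367 − 1)×1000 = -27.633‰
δ_B = (0.0110902/0.0112400 − 1)×1000 = (0.986673 − 1)×1000 = -13.327‰
f_A = (δ_mix − δ_B)/(δ_A − δ_B) = (-17.7 − (-13.327))/(-27.633 − (-13.327))
f_A = -4.373 / -14.306 = 0.3056

0.306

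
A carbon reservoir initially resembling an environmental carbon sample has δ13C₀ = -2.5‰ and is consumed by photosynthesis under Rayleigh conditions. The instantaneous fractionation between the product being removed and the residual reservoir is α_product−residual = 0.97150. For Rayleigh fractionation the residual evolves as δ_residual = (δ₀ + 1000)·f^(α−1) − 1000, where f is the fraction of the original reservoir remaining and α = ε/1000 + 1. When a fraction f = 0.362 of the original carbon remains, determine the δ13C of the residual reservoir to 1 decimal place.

Rayleigh residual: δ_res = (δ₀ + 1000)·f^(α−1) − 1000
α − 1 = -0.02850
f^(α−1) = 0.362^(-0.02850) = 1.029383
δ_res = (-2.5 + 1000) × 1.029383 − 1000 = 1026.809 − 1000 = 26.81‰

26.8‰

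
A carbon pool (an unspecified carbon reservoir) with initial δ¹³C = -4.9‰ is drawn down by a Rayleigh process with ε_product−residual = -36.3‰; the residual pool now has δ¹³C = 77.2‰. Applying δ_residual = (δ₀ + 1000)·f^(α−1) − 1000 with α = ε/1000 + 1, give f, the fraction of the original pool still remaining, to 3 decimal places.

0.113

α − 1 = ε/1000 = -0.0363
(δ_res + 1000)/(δ₀ + 1000) = (77.2 + 1000)/(-4.9 + 1000) = 1077.2/995.1 = 1.082504
f = 1.082504^(1/-0.0363) = exp(ln(1.082504)/-0.0363) = exp(0.07928/-0.0363)
f = exp(-2.1839) = 0.1126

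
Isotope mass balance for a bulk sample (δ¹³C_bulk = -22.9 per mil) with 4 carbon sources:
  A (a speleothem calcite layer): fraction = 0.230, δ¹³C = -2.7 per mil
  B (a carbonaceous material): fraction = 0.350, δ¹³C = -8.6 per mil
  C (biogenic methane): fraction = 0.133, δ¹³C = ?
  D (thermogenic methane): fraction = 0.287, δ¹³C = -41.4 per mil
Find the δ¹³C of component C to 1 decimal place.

Isotope mass balance: δ_bulk = Σ fᵢ·δᵢ.
-22.9 = 0.230×(-2.7) + 0.350×(-8.6) + 0.133×δ_C + 0.287×(-41.4)
0.133·δ_C = -22.9 − (-15.513) = -7.387
δ_C = -7.387 / 0.133 = -55.54 per mil

-55.5 per mil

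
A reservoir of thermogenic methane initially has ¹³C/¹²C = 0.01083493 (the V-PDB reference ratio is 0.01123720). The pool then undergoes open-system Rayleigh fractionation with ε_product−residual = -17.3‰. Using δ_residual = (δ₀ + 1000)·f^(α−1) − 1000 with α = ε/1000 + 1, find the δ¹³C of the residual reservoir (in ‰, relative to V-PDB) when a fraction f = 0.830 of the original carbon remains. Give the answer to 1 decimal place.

-32.7‰

δ₀ = (0.01083493/0.01123720 − 1)×1000 = (0.964202 − 1)×1000 = -35.798‰
α − 1 = ε/1000 = -0.0173
f^(α−1) = 0.830^(-0.0173) = 1.003229
δ_res = (-35.798 + 1000) × 1.003229 − 1000 = 967.315 − 1000 = -32.68‰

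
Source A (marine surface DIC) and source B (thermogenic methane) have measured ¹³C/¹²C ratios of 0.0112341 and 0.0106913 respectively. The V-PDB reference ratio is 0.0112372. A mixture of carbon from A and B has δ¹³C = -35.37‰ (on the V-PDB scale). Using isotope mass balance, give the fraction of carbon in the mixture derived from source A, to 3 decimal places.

δ_A = (0.0112341/0.0112372 − 1)×1000 = (0.999724 − 1)×1000 = -0.276‰
δ_B = (0.0106913/0.0112372 − 1)×1000 = (0.951420 − 1)×1000 = -48.580‰
f_A = (δ_mix − δ_B)/(δ_A − δ_B) = (-35.37 − (-48.580))/(-0.276 − (-48.580))
f_A = 13.210 / 48.304 = 0.2735

0.273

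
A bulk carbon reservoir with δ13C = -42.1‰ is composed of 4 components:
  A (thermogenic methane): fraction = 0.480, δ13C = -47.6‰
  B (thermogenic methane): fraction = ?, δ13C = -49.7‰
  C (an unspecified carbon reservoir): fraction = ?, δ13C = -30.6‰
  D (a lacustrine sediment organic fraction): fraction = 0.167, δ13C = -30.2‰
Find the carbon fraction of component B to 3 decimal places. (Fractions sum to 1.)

Let f_B and f_C be the unknown fractions; fractions sum to 1 so f_B + f_C = 0.353.
Mass balance: Σ fᵢ·δᵢ = δ_bulk ⇒ f_B·(-49.7) + f_C·(-30.6) = -42.1 − (-27.891) = -14.209
Substitute f_C = 0.353 − f_B:
f_B·(-49.7 − -30.6) = -14.209 − 0.353×(-30.6) = -3.407
f_B = -3.407 / -19.1 = 0.1784

0.178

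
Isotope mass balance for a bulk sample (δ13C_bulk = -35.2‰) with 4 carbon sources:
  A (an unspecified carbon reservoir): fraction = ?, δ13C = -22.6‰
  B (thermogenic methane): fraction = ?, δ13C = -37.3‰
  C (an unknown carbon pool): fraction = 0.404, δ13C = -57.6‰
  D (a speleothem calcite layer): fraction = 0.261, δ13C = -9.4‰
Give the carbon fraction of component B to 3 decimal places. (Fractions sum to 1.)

Let f_B and f_A be the unknown fractions; fractions sum to 1 so f_B + f_A = 0.335.
Mass balance: Σ fᵢ·δᵢ = δ_bulk ⇒ f_B·(-37.3) + f_A·(-22.6) = -35.2 − (-25.724) = -9.476
Substitute f_A = 0.335 − f_B:
f_B·(-37.3 − -22.6) = -9.476 − 0.335×(-22.6) = -1.905
f_B = -1.905 / -14.7 = 0.1296

0.130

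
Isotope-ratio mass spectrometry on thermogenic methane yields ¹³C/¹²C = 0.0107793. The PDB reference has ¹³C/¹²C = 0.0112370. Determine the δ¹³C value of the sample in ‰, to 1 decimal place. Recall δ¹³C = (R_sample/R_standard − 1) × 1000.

-40.7‰

δ¹³C = (R_sample / R_standard − 1) × 1000
R_sample / R_standard = 0.0107793 / 0.0112370 = 0.959268
δ¹³C = (0.959268 − 1) × 1000 = -40.73‰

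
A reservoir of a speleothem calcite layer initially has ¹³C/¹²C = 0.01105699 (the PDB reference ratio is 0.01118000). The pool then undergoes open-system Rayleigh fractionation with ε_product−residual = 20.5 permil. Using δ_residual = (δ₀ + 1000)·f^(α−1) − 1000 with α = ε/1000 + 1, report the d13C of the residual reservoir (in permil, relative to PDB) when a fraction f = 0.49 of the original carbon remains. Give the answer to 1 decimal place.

δ₀ = (0.01105699/0.01118000 − 1)×1000 = (0.988997 − 1)×1000 = -11.003 permil
α − 1 = ε/1000 = 0.0205
f^(α−1) = 0.49^(0.0205) = 0.985483
δ_res = (-11.003 + 1000) × 0.985483 − 1000 = 974.640 − 1000 = -25.36 permil

-25.4 permil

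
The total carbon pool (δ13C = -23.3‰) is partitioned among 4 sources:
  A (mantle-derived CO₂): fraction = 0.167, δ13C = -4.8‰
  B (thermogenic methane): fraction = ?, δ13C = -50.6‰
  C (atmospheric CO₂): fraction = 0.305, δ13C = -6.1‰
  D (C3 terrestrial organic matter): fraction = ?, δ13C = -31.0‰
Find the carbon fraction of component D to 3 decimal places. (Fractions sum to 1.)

Let f_D and f_B be the unknown fractions; fractions sum to 1 so f_D + f_B = 0.528.
Mass balance: Σ fᵢ·δᵢ = δ_bulk ⇒ f_D·(-31.0) + f_B·(-50.6) = -23.3 − (-2.662) = -20.638
Substitute f_B = 0.528 − f_D:
f_D·(-31.0 − -50.6) = -20.638 − 0.528×(-50.6) = 6.079
f_D = 6.079 / 19.6 = 0.3101

0.310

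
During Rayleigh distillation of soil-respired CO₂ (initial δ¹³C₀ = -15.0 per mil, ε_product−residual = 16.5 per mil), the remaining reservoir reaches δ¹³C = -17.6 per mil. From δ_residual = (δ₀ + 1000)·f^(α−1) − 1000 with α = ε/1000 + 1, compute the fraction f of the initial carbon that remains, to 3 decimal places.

0.852

α − 1 = ε/1000 = 0.0165
(δ_res + 1000)/(δ₀ + 1000) = (-17.6 + 1000)/(-15.0 + 1000) = 982.4/985.0 = 0.997360
f = 0.997360^(1/0.0165) = exp(ln(0.997360)/0.0165) = exp(-0.00264/0.0165)
f = exp(-0.1602) = 0.8520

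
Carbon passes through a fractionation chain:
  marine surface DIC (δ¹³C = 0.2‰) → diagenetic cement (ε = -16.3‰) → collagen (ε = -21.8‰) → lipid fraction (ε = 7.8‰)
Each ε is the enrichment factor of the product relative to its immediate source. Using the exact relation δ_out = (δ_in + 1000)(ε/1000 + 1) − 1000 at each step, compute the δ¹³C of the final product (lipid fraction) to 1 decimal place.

-30.0‰

step 1: δ = (0.20 + 1000)·(-16.3/1000 + 1) − 1000 = -16.10‰
step 2: δ = (-16.10 + 1000)·(-21.8/1000 + 1) − 1000 = -37.55‰
step 3: δ = (-37.55 + 1000)·(7.8/1000 + 1) − 1000 = -30.05‰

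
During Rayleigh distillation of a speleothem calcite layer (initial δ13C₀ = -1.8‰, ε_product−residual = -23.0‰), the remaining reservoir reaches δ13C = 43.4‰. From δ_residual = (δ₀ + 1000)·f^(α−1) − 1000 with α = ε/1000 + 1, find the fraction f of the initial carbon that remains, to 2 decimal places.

α − 1 = ε/1000 = -0.0230
(δ_res + 1000)/(δ₀ + 1000) = (43.4 + 1000)/(-1.8 + 1000) = 1043.4/998.2 = 1.045282
f = 1.045282^(1/-0.0230) = exp(ln(1.045282)/-0.0230) = exp(0.04429/-0.0230)
f = exp(-1.9255) = 0.1458

0.15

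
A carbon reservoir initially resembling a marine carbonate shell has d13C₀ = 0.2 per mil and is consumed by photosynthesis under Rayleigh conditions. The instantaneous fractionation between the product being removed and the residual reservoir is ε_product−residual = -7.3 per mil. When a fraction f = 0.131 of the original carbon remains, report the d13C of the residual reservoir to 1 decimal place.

Rayleigh residual: δ_res = (δ₀ + 1000)·f^(α−1) − 1000
α = ε/1000 + 1 = 0.99270, so α − 1 = -0.00730
f^(α−1) = 0.131^(-0.00730) = 1.014948
δ_res = (0.2 + 1000) × 1.014948 − 1000 = 1015.151 − 1000 = 15.15 per mil

15.2 per mil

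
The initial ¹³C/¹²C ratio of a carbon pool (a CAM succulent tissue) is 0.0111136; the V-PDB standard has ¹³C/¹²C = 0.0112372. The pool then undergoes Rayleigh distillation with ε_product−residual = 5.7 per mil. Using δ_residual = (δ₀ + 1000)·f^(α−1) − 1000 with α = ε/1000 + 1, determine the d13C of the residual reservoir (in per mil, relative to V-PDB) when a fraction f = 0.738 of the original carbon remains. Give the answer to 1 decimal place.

δ₀ = (0.0111136/0.0112372 − 1)×1000 = (0.989001 − 1)×1000 = -10.999 per mil
α − 1 = ε/1000 = 0.0057
f^(α−1) = 0.738^(0.0057) = 0.998270
δ_res = (-10.999 + 1000) × 0.998270 − 1000 = 987.290 − 1000 = -12.71 per mil

-12.7 per mil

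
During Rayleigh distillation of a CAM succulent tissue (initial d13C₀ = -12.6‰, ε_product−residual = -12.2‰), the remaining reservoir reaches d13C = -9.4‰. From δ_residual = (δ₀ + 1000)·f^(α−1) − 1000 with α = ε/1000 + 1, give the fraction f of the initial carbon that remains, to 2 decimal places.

0.77

α − 1 = ε/1000 = -0.0122
(δ_res + 1000)/(δ₀ + 1000) = (-9.4 + 1000)/(-12.6 + 1000) = 990.6/987.4 = 1.003241
f = 1.003241^(1/-0.0122) = exp(ln(1.003241)/-0.0122) = exp(0.00324/-0.0122)
f = exp(-0.2652) = 0.7670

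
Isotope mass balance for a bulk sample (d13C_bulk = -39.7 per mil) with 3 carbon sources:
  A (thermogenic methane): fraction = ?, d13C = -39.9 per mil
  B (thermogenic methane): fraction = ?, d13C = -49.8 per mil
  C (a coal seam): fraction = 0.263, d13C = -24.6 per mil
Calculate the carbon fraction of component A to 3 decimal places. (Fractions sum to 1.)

0.351

Let f_A and f_B be the unknown fractions; fractions sum to 1 so f_A + f_B = 0.737.
Mass balance: Σ fᵢ·δᵢ = δ_bulk ⇒ f_A·(-39.9) + f_B·(-49.8) = -39.7 − (-6.470) = -33.230
Substitute f_B = 0.737 − f_A:
f_A·(-39.9 − -49.8) = -33.230 − 0.737×(-49.8) = 3.472
f_A = 3.472 / 9.9 = 0.3507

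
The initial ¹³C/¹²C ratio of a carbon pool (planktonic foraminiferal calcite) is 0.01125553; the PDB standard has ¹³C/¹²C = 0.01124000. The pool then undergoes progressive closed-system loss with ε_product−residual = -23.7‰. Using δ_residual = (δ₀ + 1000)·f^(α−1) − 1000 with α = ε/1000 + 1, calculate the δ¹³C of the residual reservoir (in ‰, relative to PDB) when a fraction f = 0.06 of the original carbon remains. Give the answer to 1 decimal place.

δ₀ = (0.01125553/0.01124000 − 1)×1000 = (1.001382 − 1)×1000 = 1.382‰
α − 1 = ε/1000 = -0.0237
f^(α−1) = 0.06^(-0.0237) = 1.068951
δ_res = (1.382 + 1000) × 1.068951 − 1000 = 1070.428 − 1000 = 70.43‰

70.4‰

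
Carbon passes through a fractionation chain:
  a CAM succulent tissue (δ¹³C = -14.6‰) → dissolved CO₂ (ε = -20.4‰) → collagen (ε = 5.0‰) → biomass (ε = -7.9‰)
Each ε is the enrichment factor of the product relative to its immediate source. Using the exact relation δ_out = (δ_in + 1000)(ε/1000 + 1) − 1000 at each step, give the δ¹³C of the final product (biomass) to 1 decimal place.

step 1: δ = (-14.60 + 1000)·(-20.4/1000 + 1) − 1000 = -34.70‰
step 2: δ = (-34.70 + 1000)·(5.0/1000 + 1) − 1000 = -29.88‰
step 3: δ = (-29.88 + 1000)·(-7.9/1000 + 1) − 1000 = -37.54‰

-37.5‰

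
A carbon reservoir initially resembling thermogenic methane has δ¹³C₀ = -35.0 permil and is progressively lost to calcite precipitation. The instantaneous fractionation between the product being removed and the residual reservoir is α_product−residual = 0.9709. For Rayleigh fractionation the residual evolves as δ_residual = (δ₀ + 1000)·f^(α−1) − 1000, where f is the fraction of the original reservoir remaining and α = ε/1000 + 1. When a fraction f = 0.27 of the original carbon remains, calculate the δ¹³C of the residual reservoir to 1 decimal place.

Rayleigh residual: δ_res = (δ₀ + 1000)·f^(α−1) − 1000
α − 1 = -0.02910
f^(α−1) = 0.27^(-0.02910) = 1.038837
δ_res = (-35.0 + 1000) × 1.038837 − 1000 = 1002.477 − 1000 = 2.48 permil

2.5 permil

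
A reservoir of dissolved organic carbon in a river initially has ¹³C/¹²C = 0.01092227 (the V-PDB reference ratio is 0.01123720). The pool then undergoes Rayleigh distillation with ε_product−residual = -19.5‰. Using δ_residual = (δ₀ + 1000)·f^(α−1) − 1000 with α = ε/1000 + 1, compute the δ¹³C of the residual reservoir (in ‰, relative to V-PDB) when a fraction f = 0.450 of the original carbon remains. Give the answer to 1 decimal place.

-12.8‰

δ₀ = (0.01092227/0.01123720 − 1)×1000 = (0.971974 − 1)×1000 = -28.026‰
α − 1 = ε/1000 = -0.0195
f^(α−1) = 0.450^(-0.0195) = 1.015693
δ_res = (-28.026 + 1000) × 1.015693 − 1000 = 987.227 − 1000 = -12.77‰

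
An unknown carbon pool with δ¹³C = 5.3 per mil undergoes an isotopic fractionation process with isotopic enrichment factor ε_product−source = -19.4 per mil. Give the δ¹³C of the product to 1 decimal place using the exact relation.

-14.2 per mil

Exactly, δ_product = (δ_source + 1000)·(ε/1000 + 1) − 1000.
δ_product = (5.3 + 1000) × (-19.4/1000 + 1) − 1000
δ_product = -14.20 per mil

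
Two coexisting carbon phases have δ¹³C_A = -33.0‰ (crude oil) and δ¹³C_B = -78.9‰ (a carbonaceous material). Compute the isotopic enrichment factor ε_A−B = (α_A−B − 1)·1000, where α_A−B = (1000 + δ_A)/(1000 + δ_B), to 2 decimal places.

α_A−B = (1000 + -33.0) / (1000 + -78.9) = 967.0 / 921.1 = 1.049832
ε_A−B = (1.049832 − 1) × 1000 = 49.832‰
(The approximation ε ≈ δ_A − δ_B would give 45.9‰.)

49.83‰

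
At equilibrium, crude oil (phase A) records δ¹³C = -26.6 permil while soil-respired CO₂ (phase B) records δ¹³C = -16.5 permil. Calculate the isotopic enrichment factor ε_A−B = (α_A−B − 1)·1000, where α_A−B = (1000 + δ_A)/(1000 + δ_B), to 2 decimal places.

α_A−B = (1000 + -26.6) / (1000 + -16.5) = 973.4 / 983.5 = 0.989731
ε_A−B = (0.989731 − 1) × 1000 = -10.269 permil
(The approximation ε ≈ δ_A − δ_B would give -10.1 permil.)

-10.27 permil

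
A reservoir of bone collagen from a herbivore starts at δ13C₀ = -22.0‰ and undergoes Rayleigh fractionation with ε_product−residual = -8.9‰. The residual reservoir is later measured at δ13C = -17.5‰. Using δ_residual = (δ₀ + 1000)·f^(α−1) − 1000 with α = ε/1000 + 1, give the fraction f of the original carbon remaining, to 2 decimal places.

0.60

α − 1 = ε/1000 = -0.0089
(δ_res + 1000)/(δ₀ + 1000) = (-17.5 + 1000)/(-22.0 + 1000) = 982.5/978.0 = 1.004601
f = 1.004601^(1/-0.0089) = exp(ln(1.004601)/-0.0089) = exp(0.00459/-0.0089)
f = exp(-0.5158) = 0.5970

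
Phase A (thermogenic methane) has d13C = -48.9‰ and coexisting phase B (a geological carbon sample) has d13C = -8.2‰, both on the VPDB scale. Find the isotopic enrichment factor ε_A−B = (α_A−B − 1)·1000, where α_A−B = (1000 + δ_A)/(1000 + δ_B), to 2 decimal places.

α_A−B = (1000 + -48.9) / (1000 + -8.2) = 951.1 / 991.8 = 0.958964
ε_A−B = (0.958964 − 1) × 1000 = -41.036‰
(The approximation ε ≈ δ_A − δ_B would give -40.7‰.)

-41.04‰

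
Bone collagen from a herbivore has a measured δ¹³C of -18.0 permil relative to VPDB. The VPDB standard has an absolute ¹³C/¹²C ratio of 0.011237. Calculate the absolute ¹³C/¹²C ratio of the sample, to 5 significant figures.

0.011035

R_sample = R_standard × (δ¹³C/1000 + 1)
R_sample = 0.011237 × (-18.0/1000 + 1) = 0.011237 × 0.982000
R_sample = 0.0110347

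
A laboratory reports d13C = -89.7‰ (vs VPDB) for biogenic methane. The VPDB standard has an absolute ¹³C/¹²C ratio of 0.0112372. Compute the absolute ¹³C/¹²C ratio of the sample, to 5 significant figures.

0.010229

R_sample = R_standard × (d13C/1000 + 1)
R_sample = 0.0112372 × (-89.7/1000 + 1) = 0.0112372 × 0.910300
R_sample = 0.0102292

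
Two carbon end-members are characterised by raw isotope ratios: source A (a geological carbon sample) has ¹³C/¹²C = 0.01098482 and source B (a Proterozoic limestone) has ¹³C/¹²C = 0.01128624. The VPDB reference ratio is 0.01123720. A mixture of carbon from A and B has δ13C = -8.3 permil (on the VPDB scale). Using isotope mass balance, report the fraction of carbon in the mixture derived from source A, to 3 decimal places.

0.472

δ_A = (0.01098482/0.01123720 − 1)×1000 = (0.977541 − 1)×1000 = -22.459 permil
δ_B = (0.01128624/0.01123720 − 1)×1000 = (1.004364 − 1)×1000 = 4.364 permil
f_A = (δ_mix − δ_B)/(δ_A − δ_B) = (-8.3 − (4.364))/(-22.459 − (4.364))
f_A = -12.664 / -26.823 = 0.4721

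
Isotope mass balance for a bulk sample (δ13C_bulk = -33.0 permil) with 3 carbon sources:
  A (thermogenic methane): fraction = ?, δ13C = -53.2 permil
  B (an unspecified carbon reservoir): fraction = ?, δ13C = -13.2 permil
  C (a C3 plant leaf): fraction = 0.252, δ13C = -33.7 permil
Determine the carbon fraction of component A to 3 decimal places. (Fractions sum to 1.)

0.366

Let f_A and f_B be the unknown fractions; fractions sum to 1 so f_A + f_B = 0.748.
Mass balance: Σ fᵢ·δᵢ = δ_bulk ⇒ f_A·(-53.2) + f_B·(-13.2) = -33.0 − (-8.492) = -24.508
Substitute f_B = 0.748 − f_A:
f_A·(-53.2 − -13.2) = -24.508 − 0.748×(-13.2) = -14.634
f_A = -14.634 / -40.0 = 0.3659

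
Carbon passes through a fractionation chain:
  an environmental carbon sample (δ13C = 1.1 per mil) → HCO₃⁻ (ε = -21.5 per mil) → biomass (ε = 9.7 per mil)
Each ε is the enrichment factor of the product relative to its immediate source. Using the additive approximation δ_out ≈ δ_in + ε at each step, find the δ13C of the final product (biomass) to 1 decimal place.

step 1: δ ≈ 1.1 + (-21.5) = -20.4 per mil
step 2: δ ≈ -20.4 + (9.7) = -10.7 per mil

-10.7 per mil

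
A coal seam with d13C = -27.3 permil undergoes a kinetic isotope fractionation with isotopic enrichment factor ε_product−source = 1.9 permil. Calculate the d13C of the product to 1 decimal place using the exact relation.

-25.5 permil

To first order, δ_product ≈ δ_source + ε = -25.4 permil.
Exactly, δ_product = (δ_source + 1000)·(ε/1000 + 1) − 1000.
δ_product = (-27.3 + 1000) × (1.9/1000 + 1) − 1000
δ_product = -25.45 permil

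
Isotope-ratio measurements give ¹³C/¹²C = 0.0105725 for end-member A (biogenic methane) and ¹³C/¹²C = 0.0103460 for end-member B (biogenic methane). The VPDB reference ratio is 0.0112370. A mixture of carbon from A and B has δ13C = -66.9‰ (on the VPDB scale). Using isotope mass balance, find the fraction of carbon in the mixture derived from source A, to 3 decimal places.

0.615

δ_A = (0.0105725/0.0112370 − 1)×1000 = (0.940865 − 1)×1000 = -59.135‰
δ_B = (0.0103460/0.0112370 − 1)×1000 = (0.920708 − 1)×1000 = -79.292‰
f_A = (δ_mix − δ_B)/(δ_A − δ_B) = (-66.9 − (-79.292))/(-59.135 − (-79.292))
f_A = 12.392 / 20.157 = 0.6148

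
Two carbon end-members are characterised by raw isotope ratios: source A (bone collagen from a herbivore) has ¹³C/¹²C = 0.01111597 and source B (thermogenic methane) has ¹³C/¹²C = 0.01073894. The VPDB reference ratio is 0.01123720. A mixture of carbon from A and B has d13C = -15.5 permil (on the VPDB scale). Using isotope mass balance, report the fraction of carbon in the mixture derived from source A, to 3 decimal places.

0.860

δ_A = (0.01111597/0.01123720 − 1)×1000 = (0.989212 − 1)×1000 = -10.788 permil
δ_B = (0.01073894/0.01123720 − 1)×1000 = (0.955660 − 1)×1000 = -44.340 permil
f_A = (δ_mix − δ_B)/(δ_A − δ_B) = (-15.5 − (-44.340))/(-10.788 − (-44.340))
f_A = 28.840 / 33.552 = 0.8596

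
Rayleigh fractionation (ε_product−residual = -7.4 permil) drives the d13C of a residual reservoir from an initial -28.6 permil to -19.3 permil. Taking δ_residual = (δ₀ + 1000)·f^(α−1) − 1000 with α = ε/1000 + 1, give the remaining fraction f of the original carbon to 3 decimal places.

0.276

α − 1 = ε/1000 = -0.0074
(δ_res + 1000)/(δ₀ + 1000) = (-19.3 + 1000)/(-28.6 + 1000) = 980.7/971.4 = 1.009574
f = 1.009574^(1/-0.0074) = exp(ln(1.009574)/-0.0074) = exp(0.00953/-0.0074)
f = exp(-1.2876) = 0.2759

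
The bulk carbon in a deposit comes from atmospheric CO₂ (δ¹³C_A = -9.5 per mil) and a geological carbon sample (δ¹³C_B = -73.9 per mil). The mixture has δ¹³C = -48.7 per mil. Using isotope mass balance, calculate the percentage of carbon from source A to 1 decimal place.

δ_mix = f_A·δ_A + (1 − f_A)·δ_B  ⇒  f_A = (δ_mix − δ_B)/(δ_A − δ_B)
f_A = (-48.7 − (-73.9)) / (-9.5 − (-73.9))
f_A = 25.2 / 64.4 = 0.3913

39.1%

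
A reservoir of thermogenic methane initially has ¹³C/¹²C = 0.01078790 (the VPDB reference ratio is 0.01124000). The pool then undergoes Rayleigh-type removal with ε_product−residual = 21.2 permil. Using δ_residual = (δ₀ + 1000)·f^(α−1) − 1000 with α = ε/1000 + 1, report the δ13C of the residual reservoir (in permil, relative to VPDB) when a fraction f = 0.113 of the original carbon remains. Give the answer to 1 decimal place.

δ₀ = (0.01078790/0.01124000 − 1)×1000 = (0.959778 − 1)×1000 = -40.222 permil
α − 1 = ε/1000 = 0.0212
f^(α−1) = 0.113^(0.0212) = 0.954828
δ_res = (-40.222 + 1000) × 0.954828 − 1000 = 916.423 − 1000 = -83.58 permil

-83.6 permil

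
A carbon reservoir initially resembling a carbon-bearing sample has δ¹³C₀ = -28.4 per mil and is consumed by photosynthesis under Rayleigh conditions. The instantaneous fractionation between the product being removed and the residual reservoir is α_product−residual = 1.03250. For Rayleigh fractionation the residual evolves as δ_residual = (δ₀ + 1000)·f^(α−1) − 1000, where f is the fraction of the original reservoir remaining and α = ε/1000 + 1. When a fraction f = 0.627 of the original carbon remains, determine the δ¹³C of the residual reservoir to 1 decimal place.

Rayleigh residual: δ_res = (δ₀ + 1000)·f^(α−1) − 1000
α − 1 = 0.03250
f^(α−1) = 0.627^(0.03250) = 0.984943
δ_res = (-28.4 + 1000) × 0.984943 − 1000 = 956.971 − 1000 = -43.03 per mil

-43.0 per mil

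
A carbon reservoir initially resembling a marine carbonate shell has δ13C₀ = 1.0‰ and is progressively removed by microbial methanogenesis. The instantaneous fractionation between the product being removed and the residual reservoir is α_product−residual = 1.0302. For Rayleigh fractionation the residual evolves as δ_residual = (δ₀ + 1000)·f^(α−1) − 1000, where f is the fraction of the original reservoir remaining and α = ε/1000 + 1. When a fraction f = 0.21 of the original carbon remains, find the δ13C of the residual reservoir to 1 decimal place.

-45.1‰

Rayleigh residual: δ_res = (δ₀ + 1000)·f^(α−1) − 1000
α − 1 = 0.03020
f^(α−1) = 0.21^(0.03020) = 0.953962
δ_res = (1.0 + 1000) × 0.953962 − 1000 = 954.916 − 1000 = -45.08‰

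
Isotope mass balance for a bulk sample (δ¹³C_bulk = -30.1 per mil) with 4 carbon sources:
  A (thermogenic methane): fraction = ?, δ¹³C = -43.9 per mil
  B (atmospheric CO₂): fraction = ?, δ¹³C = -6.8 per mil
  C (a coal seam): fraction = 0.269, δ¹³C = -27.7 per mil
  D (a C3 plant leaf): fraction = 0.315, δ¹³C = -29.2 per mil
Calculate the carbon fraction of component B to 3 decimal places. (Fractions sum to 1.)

Let f_B and f_A be the unknown fractions; fractions sum to 1 so f_B + f_A = 0.416.
Mass balance: Σ fᵢ·δᵢ = δ_bulk ⇒ f_B·(-6.8) + f_A·(-43.9) = -30.1 − (-16.649) = -13.451
Substitute f_A = 0.416 − f_B:
f_B·(-6.8 − -43.9) = -13.451 − 0.416×(-43.9) = 4.812
f_B = 4.812 / 37.1 = 0.1297

0.130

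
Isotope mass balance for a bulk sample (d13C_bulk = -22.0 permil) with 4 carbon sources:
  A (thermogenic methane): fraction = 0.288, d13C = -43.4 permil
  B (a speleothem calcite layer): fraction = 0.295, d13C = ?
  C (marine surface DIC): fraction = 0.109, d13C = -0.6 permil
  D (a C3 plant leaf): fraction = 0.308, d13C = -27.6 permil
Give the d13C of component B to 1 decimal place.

Isotope mass balance: δ_bulk = Σ fᵢ·δᵢ.
-22.0 = 0.288×(-43.4) + 0.295×δ_B + 0.109×(-0.6) + 0.308×(-27.6)
0.295·δ_B = -22.0 − (-21.065) = -0.935
δ_B = -0.935 / 0.295 = -3.17 permil

-3.2 permil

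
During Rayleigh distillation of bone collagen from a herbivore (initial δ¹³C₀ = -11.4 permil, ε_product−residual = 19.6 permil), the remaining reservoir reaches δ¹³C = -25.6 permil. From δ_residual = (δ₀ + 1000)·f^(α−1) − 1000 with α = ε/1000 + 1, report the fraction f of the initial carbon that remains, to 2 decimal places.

α − 1 = ε/1000 = 0.0196
(δ_res + 1000)/(δ₀ + 1000) = (-25.6 + 1000)/(-11.4 + 1000) = 974.4/988.6 = 0.985636
f = 0.985636^(1/0.0196) = exp(ln(0.985636)/0.0196) = exp(-0.01447/0.0196)
f = exp(-0.7382) = 0.4780

0.48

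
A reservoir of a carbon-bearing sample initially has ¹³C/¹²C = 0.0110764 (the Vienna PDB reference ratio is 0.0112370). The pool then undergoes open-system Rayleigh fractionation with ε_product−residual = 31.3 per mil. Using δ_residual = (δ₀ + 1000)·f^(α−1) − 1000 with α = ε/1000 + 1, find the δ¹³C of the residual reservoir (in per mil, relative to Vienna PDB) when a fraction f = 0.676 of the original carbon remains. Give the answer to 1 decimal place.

δ₀ = (0.0110764/0.0112370 − 1)×1000 = (0.985708 − 1)×1000 = -14.292 per mil
α − 1 = ε/1000 = 0.0313
f^(α−1) = 0.676^(0.0313) = 0.987819
δ_res = (-14.292 + 1000) × 0.987819 − 1000 = 973.701 − 1000 = -26.30 per mil

-26.3 per mil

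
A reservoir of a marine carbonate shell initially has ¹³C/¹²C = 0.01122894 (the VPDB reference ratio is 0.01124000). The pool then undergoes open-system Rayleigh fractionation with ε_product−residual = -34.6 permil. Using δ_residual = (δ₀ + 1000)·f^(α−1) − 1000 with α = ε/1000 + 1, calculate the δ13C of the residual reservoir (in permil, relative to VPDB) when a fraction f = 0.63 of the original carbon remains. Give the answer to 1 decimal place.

15.1 permil

δ₀ = (0.01122894/0.01124000 − 1)×1000 = (0.999016 − 1)×1000 = -0.984 permil
α − 1 = ε/1000 = -0.0346
f^(α−1) = 0.63^(-0.0346) = 1.016115
δ_res = (-0.984 + 1000) × 1.016115 − 1000 = 1015.115 − 1000 = 15.12 permil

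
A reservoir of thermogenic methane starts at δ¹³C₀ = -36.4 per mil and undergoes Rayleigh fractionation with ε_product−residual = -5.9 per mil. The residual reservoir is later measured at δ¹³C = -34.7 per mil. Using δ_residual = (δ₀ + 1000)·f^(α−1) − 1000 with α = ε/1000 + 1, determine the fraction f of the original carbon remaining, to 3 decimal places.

α − 1 = ε/1000 = -0.0059
(δ_res + 1000)/(δ₀ + 1000) = (-34.7 + 1000)/(-36.4 + 1000) = 965.3/963.6 = 1.001764
f = 1.001764^(1/-0.0059) = exp(ln(1.001764)/-0.0059) = exp(0.00176/-0.0059)
f = exp(-0.2988) = 0.7417

0.742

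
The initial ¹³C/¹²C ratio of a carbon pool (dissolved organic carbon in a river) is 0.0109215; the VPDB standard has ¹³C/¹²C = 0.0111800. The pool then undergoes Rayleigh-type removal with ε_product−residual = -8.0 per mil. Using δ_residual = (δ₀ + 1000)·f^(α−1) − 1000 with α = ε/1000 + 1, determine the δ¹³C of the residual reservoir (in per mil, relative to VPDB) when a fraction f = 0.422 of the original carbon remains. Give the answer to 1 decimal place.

-16.4 per mil

δ₀ = (0.0109215/0.0111800 − 1)×1000 = (0.976878 − 1)×1000 = -23.122 per mil
α − 1 = ε/1000 = -0.0080
f^(α−1) = 0.422^(-0.0080) = 1.006926
δ_res = (-23.122 + 1000) × 1.006926 − 1000 = 983.644 − 1000 = -16.36 per mil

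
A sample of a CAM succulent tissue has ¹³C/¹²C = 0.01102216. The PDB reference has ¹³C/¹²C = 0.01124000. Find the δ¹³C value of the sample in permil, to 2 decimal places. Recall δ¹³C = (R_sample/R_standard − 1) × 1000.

-19.38 permil

δ¹³C = (R_sample / R_standard − 1) × 1000
R_sample / R_standard = 0.01102216 / 0.01124000 = 0.980619
δ¹³C = (0.980619 − 1) × 1000 = -19.381 permil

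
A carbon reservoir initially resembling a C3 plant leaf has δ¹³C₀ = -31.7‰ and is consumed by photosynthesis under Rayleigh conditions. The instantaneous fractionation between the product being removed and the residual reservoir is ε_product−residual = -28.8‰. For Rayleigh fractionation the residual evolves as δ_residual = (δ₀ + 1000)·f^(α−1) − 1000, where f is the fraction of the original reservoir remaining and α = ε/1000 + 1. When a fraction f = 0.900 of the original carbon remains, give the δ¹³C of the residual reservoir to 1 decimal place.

Rayleigh residual: δ_res = (δ₀ + 1000)·f^(α−1) − 1000
α = ε/1000 + 1 = 0.97120, so α − 1 = -0.02880
f^(α−1) = 0.900^(-0.02880) = 1.003039
δ_res = (-31.7 + 1000) × 1.003039 − 1000 = 971.243 − 1000 = -28.76‰

-28.8‰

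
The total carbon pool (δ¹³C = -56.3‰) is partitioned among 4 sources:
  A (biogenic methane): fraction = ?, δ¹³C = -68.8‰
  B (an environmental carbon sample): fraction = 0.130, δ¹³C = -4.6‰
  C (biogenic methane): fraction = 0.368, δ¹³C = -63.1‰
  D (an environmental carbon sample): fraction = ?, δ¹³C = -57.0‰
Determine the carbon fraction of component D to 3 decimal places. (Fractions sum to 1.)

0.174

Let f_D and f_A be the unknown fractions; fractions sum to 1 so f_D + f_A = 0.502.
Mass balance: Σ fᵢ·δᵢ = δ_bulk ⇒ f_D·(-57.0) + f_A·(-68.8) = -56.3 − (-23.819) = -32.481
Substitute f_A = 0.502 − f_D:
f_D·(-57.0 − -68.8) = -32.481 − 0.502×(-68.8) = 2.056
f_D = 2.056 / 11.8 = 0.1743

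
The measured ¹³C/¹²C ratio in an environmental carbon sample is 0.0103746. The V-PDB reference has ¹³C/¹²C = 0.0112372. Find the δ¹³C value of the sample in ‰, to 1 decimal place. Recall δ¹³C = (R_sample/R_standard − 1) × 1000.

-76.8‰

δ¹³C = (R_sample / R_standard − 1) × 1000
R_sample / R_standard = 0.0103746 / 0.0112372 = 0.923237
δ¹³C = (0.923237 − 1) × 1000 = -76.76‰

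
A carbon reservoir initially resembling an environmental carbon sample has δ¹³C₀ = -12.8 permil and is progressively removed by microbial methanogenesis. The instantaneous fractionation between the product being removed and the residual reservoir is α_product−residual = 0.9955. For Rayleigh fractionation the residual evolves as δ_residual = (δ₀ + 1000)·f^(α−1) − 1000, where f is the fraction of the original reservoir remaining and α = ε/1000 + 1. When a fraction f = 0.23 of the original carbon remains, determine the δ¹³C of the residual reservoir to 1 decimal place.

-6.2 permil

Rayleigh residual: δ_res = (δ₀ + 1000)·f^(α−1) − 1000
α − 1 = -0.00450
f^(α−1) = 0.23^(-0.00450) = 1.006635
δ_res = (-12.8 + 1000) × 1.006635 − 1000 = 993.751 − 1000 = -6.25 permil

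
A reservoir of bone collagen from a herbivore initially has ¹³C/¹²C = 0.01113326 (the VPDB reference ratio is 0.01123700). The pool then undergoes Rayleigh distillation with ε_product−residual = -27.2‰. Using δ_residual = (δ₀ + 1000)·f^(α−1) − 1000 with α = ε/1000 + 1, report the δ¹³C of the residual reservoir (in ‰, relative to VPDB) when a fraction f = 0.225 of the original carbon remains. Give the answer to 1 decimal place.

δ₀ = (0.01113326/0.01123700 − 1)×1000 = (0.990768 − 1)×1000 = -9.232‰
α − 1 = ε/1000 = -0.0272
f^(α−1) = 0.225^(-0.0272) = 1.041407
δ_res = (-9.232 + 1000) × 1.041407 − 1000 = 1031.793 − 1000 = 31.79‰

31.8‰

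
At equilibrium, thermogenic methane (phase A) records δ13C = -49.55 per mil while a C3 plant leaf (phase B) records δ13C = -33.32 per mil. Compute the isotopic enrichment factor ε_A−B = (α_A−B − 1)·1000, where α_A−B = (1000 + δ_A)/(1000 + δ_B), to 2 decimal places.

α_A−B = (1000 + -49.55) / (1000 + -33.32) = 950.45 / 966.68 = 0.983211
ε_A−B = (0.983211 − 1) × 1000 = -16.789 per mil
(The approximation ε ≈ δ_A − δ_B would give -16.23 per mil.)

-16.79 per mil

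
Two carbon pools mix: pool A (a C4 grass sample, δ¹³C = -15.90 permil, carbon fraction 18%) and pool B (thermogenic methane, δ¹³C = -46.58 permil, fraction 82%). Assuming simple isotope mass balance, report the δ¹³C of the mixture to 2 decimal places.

δ_mix = f_A·δ_A + f_B·δ_B
δ_mix = 0.18 × (-15.90) + 0.82 × (-46.58)
δ_mix = -2.862 + -38.196 = -41.058 permil

-41.06 permil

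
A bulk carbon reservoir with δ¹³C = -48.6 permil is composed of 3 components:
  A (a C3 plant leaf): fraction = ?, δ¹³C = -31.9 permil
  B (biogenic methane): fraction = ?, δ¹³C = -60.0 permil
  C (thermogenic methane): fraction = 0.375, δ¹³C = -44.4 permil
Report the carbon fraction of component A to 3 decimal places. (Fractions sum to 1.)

Let f_A and f_B be the unknown fractions; fractions sum to 1 so f_A + f_B = 0.625.
Mass balance: Σ fᵢ·δᵢ = δ_bulk ⇒ f_A·(-31.9) + f_B·(-60.0) = -48.6 − (-16.650) = -31.950
Substitute f_B = 0.625 − f_A:
f_A·(-31.9 − -60.0) = -31.950 − 0.625×(-60.0) = 5.550
f_A = 5.550 / 28.1 = 0.1975

0.198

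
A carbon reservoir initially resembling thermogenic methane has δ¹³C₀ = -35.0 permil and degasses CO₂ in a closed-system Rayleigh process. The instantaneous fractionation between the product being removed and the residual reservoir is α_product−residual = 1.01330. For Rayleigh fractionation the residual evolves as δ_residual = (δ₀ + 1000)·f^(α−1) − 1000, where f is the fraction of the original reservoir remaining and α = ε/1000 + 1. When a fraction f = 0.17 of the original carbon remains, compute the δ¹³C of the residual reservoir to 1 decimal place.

Rayleigh residual: δ_res = (δ₀ + 1000)·f^(α−1) − 1000
α − 1 = 0.01330
f^(α−1) = 0.17^(0.01330) = 0.976709
δ_res = (-35.0 + 1000) × 0.976709 − 1000 = 942.524 − 1000 = -57.48 permil

-57.5 permil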